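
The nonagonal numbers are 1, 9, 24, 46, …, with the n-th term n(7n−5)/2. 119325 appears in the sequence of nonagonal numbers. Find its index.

Set n(7n−5)/2 = 119325, giving 7n² − 5n − 238650 = 0.
The discriminant is 25 + 56·119325 = 6682225, and √6682225 = 2585.
So n = (5 + 2585) / 14 = 2590/14 = 185.
Check: 185·(7·185 − 5)/2 = 119325. ✓

185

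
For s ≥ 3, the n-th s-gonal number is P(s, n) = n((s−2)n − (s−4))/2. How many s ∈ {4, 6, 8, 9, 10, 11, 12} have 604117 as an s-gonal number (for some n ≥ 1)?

s = 4: P(4, 777) = 603729 and P(4, 778) = 605284; 604117 is not s-gonal.
s = 6: P(6, 549) = 602253 and P(6, 550) = 604450; 604117 is not s-gonal.
s = 8: P(8, 449) = 603905 and P(8, 450) = 606600; 604117 is not s-gonal.
s = 9: P(9, 415) = 601750 and P(9, 416) = 604656; 604117 is not s-gonal.
s = 10: P(10, 389) = 604117. ✓
s = 11: P(11, 366) = 601521 and P(11, 367) = 604816; 604117 is not s-gonal.
s = 12: P(12, 347) = 600657 and P(12, 348) = 604128; 604117 is not s-gonal.
Hits: s ∈ {10} → 1.

1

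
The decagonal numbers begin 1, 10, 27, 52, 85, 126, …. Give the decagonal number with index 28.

3052

28·(4·28 − 3) = 28·109 = 3052.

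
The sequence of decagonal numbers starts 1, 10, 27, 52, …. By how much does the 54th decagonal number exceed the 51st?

1251

54·(4·54 − 3) = 11502 and 51·(4·51 − 3) = 10251.
Difference: 11502 − 10251 = 1251.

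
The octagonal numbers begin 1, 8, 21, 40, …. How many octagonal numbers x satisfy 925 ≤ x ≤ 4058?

The n-th octagonal number is n(3n−2).
Smallest index with value ≥ 925: n = 18 (giving 936).
Largest index with value ≤ 4058: n = 37 (giving 4033).
Indices 18 through 37: 20 terms.

20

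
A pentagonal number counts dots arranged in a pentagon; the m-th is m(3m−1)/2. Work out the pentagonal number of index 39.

39·(3·39 − 1)/2 = 39·116/2 = 39·58 = 2262.

2262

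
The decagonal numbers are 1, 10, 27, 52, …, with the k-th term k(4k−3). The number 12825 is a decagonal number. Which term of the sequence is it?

57

Set n(4n−3) = 12825, giving 4n² − 3n − 12825 = 0.
So n = (3 + 453) / 8 = 456/8 = 57.
Check: 57·(4·57 − 3) = 12825. ✓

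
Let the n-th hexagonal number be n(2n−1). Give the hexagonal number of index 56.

The 56th hexagonal number is n(2n−1) with n = 56.
56·(2·56 − 1) = 56·111 = 6216.

6216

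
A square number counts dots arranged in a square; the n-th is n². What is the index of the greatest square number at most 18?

Solve n² ≤ 18 for integer n.
n = 4 gives 16 ≤ 18, while n = 5 gives 25 > 18; so the answer is index 4.

4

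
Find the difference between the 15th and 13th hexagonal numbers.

15·(2·15 − 1) = 435 and 13·(2·13 − 1) = 325.
Difference: 435 − 325 = 110.

110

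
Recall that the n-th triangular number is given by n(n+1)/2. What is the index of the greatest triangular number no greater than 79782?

Solve n(n+1)/2 ≤ 79782 for integer n.
n = 398 gives 79401 ≤ 79782, while n = 399 gives 79800 > 79782; so the answer is index 398.

398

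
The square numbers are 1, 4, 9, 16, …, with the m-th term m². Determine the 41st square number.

1681

41² = 1681.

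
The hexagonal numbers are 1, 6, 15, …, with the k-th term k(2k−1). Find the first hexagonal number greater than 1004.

1035

Solve n(2n−1) > 1004 for integer n.
The largest n with value ≤ 1004 is 22 (since 946 ≤ 1004 < 1035), so the first above is n = 23, value 1035.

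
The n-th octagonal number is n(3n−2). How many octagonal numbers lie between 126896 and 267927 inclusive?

The n-th octagonal number is n(3n−2).
Smallest index with value ≥ 126896: n = 206 (giving 126896).
Largest index with value ≤ 267927: n = 299 (giving 267605).
Indices 206 through 299: 94 terms.

94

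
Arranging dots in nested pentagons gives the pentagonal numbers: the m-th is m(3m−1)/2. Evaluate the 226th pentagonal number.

76501

The 226th pentagonal number is n(3n−1)/2 with n = 226.
226·(3·226 − 1)/2 = 226·677/2 = 76501.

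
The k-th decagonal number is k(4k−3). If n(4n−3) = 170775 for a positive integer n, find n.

Set n(4n−3) = 170775, giving 4n² − 3n − 170775 = 0.
The discriminant is 9 + 16·170775 = 2732409, and √2732409 = 1653.
So n = (3 + 1653) / 8 = 1656/8 = 207.

207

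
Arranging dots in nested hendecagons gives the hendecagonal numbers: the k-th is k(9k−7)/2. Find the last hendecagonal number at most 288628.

Solve n(9n−7)/2 ≤ 288628 for integer n.
n = 253 gives 287155 ≤ 288628, while n = 254 gives 289433 > 288628; so the answer is 287155.

287155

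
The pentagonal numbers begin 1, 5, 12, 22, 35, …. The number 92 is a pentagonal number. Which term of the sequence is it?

8

Set n(3n−1)/2 = 92, giving 3n² − n − 184 = 0.
The discriminant is 1 + 24·92 = 2209, and √2209 = 47.
So n = (1 + 47) / 6 = 48/6 = 8.
Check: 8·(3·8 − 1)/2 = 92. ✓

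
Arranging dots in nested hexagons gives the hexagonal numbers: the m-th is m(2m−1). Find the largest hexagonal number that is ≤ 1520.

1431

Solve n(2n−1) ≤ 1520 for integer n.
n = 27 gives 1431 ≤ 1520, while n = 28 gives 1540 > 1520; so the answer is 1431.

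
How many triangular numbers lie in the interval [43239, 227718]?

The n-th triangular number is n(n+1)/2.
Smallest index with value ≥ 43239: n = 294 (giving 43365).
Largest index with value ≤ 227718: n = 674 (giving 227475).
Indices 294 through 674: 381 terms.

381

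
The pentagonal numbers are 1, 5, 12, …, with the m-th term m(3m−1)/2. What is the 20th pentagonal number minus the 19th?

Consecutive pentagonal numbers differ by 3n − 2: here 3·20 − 2 = 58.

58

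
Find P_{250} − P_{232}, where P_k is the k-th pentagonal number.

13005

250·(3·250 − 1)/2 = 93625 and 232·(3·232 − 1)/2 = 80620.
Difference: 93625 − 80620 = 13005.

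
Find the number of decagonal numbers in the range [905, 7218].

The n-th decagonal number is n(4n−3).
Smallest index with value ≥ 905: n = 16 (giving 976).
Largest index with value ≤ 7218: n = 42 (giving 6930).
Indices 16 through 42: 27 terms.

27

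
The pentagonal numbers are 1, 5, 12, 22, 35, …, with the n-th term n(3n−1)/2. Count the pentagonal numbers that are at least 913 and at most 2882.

20

The n-th pentagonal number is n(3n−1)/2.
Smallest index with value ≥ 913: n = 25 (giving 925).
Largest index with value ≤ 2882: n = 44 (giving 2882).
Indices 25 through 44: 20 terms.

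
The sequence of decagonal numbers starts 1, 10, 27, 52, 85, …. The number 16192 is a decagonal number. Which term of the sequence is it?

Set n(4n−3) = 16192, giving 4n² − 3n − 16192 = 0.
The discriminant is 9 + 16·16192 = 259081, and √259081 = 509.
So n = (3 + 509) / 8 = 512/8 = 64.

64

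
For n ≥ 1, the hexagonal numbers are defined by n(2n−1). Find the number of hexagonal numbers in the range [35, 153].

The n-th hexagonal number is n(2n−1).
Smallest index with value ≥ 35: n = 5 (giving 45).
Largest index with value ≤ 153: n = 9 (giving 153).
Indices 5 through 9: 5 terms.

5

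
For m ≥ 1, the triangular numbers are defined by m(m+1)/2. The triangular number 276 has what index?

23

Set n(n+1)/2 = 276, giving n² + n − 552 = 0.
The discriminant is 1 + 8·276 = 2209, and √2209 = 47.
So n = (-1 + 47) / 2 = 46/2 = 23.
Check: 23·24/2 = 276. ✓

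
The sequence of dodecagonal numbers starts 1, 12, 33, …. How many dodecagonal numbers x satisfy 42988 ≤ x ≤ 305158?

The n-th dodecagonal number is n(5n−4).
Smallest index with value ≥ 42988: n = 94 (giving 43804).
Largest index with value ≤ 305158: n = 247 (giving 304057).
Indices 94 through 247: 154 terms.

154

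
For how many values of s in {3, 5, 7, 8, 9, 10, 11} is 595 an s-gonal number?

1

s = 3: P(3, 34) = 595. ✓
s = 5: P(5, 20) = 590 and P(5, 21) = 651; 595 is not s-gonal.
s = 7: P(7, 15) = 540 and P(7, 16) = 616; 595 is not s-gonal.
s = 8: P(8, 14) = 560 and P(8, 15) = 645; 595 is not s-gonal.
s = 9: P(9, 13) = 559 and P(9, 14) = 651; 595 is not s-gonal.
s = 10: P(10, 12) = 540 and P(10, 13) = 637; 595 is not s-gonal.
s = 11: P(11, 11) = 506 and P(11, 12) = 606; 595 is not s-gonal.
Hits: s ∈ {3} → 1.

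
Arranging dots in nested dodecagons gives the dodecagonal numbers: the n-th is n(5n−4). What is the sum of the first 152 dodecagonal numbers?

5864388

Σ i(5i−4) = 5Σi² − 4Σi over i = 1..152.
Σi = 11628 and Σi² = 1182180.
5·1182180 − 4·11628 = 5864388.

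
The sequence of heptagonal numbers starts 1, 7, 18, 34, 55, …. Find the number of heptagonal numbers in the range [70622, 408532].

236

The n-th heptagonal number is n(5n−3)/2.
Smallest index with value ≥ 70622: n = 169 (giving 71149).
Largest index with value ≤ 408532: n = 404 (giving 407434).
Indices 169 through 404: 236 terms.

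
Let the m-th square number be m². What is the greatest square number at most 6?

Solve n² ≤ 6 for integer n.
n = 2 gives 4 ≤ 6, while n = 3 gives 9 > 6; so the answer is 4.

4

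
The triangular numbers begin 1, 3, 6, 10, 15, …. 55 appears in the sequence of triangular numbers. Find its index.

10

Set n(n+1)/2 = 55, giving n² + n − 110 = 0.
The discriminant is 1 + 8·55 = 441, and √441 = 21.
So n = (-1 + 21) / 2 = 20/2 = 10.
Check: 10·11/2 = 55. ✓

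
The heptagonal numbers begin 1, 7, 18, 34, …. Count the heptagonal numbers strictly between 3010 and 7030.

18

The n-th heptagonal number is n(5n−3)/2.
Smallest index with value > 3010: n = 36 (giving 3186).
Largest index with value < 7030: n = 53 (giving 6943).
Indices 36 through 53: 18 terms.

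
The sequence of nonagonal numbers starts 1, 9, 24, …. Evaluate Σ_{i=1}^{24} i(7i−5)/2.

16400

Σ i(7i−5)/2 = (7Σi² − 5Σi) / 2 over i = 1..24.
Σi = 300 and Σi² = 4900.
(7·4900 − 5·300) / 2 = 32800/2 = 16400.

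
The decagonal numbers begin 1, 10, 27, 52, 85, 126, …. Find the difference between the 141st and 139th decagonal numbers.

141·(4·141 − 3) = 79101 and 139·(4·139 − 3) = 76867.
Difference: 79101 − 76867 = 2234.

2234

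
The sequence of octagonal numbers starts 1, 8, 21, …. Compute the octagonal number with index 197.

116033

The 197th octagonal number is n(3n−2) with n = 197.
197·(3·197 − 2) = 197·589 = 116033.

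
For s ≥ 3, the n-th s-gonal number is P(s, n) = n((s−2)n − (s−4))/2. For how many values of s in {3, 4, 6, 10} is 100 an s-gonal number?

s = 3: P(3, 13) = 91 and P(3, 14) = 105; 100 is not s-gonal.
s = 4: P(4, 10) = 100. ✓
s = 6: P(6, 7) = 91 and P(6, 8) = 120; 100 is not s-gonal.
s = 10: P(10, 5) = 85 and P(10, 6) = 126; 100 is not s-gonal.
Hits: s ∈ {4} → 1.

1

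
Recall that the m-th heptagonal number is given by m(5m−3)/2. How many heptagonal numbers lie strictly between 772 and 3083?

18

The n-th heptagonal number is n(5n−3)/2.
Smallest index with value > 772: n = 18 (giving 783).
Largest index with value < 3083: n = 35 (giving 3010).
Indices 18 through 35: 18 terms.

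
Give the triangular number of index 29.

435

The 29th triangular number is n(n+1)/2 with n = 29.
29·30/2 = 870/2 = 435.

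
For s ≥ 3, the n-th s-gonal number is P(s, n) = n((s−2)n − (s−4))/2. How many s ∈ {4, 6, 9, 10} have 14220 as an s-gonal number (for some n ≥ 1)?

s = 4: P(4, 119) = 14161 and P(4, 120) = 14400; 14220 is not s-gonal.
s = 6: P(6, 84) = 14028 and P(6, 85) = 14365; 14220 is not s-gonal.
s = 9: P(9, 64) = 14176 and P(9, 65) = 14625; 14220 is not s-gonal.
s = 10: P(10, 60) = 14220. ✓
Hits: s ∈ {10} → 1.

1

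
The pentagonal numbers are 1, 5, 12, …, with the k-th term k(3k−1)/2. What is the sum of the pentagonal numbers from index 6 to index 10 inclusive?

Σ i(3i−1)/2 = (3Σi² − Σi) / 2 over i = 6..10.
Σi = 55 − 15 = 40 and Σi² = 385 − 55 = 330.
(3·330 − 1·40) / 2 = 950/2 = 475.

475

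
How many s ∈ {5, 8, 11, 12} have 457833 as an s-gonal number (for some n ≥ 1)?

1

s = 5: P(5, 552) = 456780 and P(5, 553) = 458437; 457833 is not s-gonal.
s = 8: P(8, 390) = 455520 and P(8, 391) = 457861; 457833 is not s-gonal.
s = 11: P(11, 319) = 456808 and P(11, 320) = 459680; 457833 is not s-gonal.
s = 12: P(12, 303) = 457833. ✓
Hits: s ∈ {12} → 1.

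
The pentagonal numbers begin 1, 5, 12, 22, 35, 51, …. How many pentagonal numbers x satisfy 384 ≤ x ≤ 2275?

The n-th pentagonal number is n(3n−1)/2.
Smallest index with value ≥ 384: n = 17 (giving 425).
Largest index with value ≤ 2275: n = 39 (giving 2262).
Indices 17 through 39: 23 terms.

23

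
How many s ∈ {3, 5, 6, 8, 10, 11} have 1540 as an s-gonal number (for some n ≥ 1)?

3

s = 3: P(3, 55) = 1540. ✓
s = 5: P(5, 32) = 1520 and P(5, 33) = 1617; 1540 is not s-gonal.
s = 6: P(6, 28) = 1540. ✓
s = 8: P(8, 22) = 1408 and P(8, 23) = 1541; 1540 is not s-gonal.
s = 10: P(10, 20) = 1540. ✓
s = 11: P(11, 18) = 1395 and P(11, 19) = 1558; 1540 is not s-gonal.
Hits: s ∈ {3, 6, 10} → 3.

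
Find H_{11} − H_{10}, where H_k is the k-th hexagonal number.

Consecutive hexagonal numbers differ by 4n − 3: here 4·11 − 3 = 41.

41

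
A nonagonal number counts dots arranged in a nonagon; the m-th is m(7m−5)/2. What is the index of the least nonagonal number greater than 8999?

52

Solve n(7n−5)/2 > 8999 for integer n.
The largest n with value ≤ 8999 is 51 (since 8976 ≤ 8999 < 9334), so the first above is n = 52, value 9334.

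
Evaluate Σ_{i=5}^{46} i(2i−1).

Σ i(2i−1) = 2Σi² − Σi over i = 5..46.
Σi = 1081 − 10 = 1071 and Σi² = 33511 − 30 = 33481.
2·33481 − 1·1071 = 65891.

65891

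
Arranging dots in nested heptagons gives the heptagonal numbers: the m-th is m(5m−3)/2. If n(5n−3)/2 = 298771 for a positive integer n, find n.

Set n(5n−3)/2 = 298771, giving 5n² − 3n − 597542 = 0.
The discriminant is 9 + 40·298771 = 11950849, and √11950849 = 3457.
So n = (3 + 3457) / 10 = 3460/10 = 346.

346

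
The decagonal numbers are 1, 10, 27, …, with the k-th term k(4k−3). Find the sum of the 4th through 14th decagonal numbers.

3707

Σ i(4i−3) = 4Σi² − 3Σi over i = 4..14.
Σi = 105 − 6 = 99 and Σi² = 1015 − 14 = 1001.
4·1001 − 3·99 = 3707.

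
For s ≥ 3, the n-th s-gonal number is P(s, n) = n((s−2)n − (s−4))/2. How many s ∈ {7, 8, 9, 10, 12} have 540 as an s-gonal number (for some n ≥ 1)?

2

s = 7: P(7, 15) = 540. ✓
s = 8: P(8, 13) = 481 and P(8, 14) = 560; 540 is not s-gonal.
s = 9: P(9, 12) = 474 and P(9, 13) = 559; 540 is not s-gonal.
s = 10: P(10, 12) = 540. ✓
s = 12: P(12, 10) = 460 and P(12, 11) = 561; 540 is not s-gonal.
Hits: s ∈ {7, 10} → 2.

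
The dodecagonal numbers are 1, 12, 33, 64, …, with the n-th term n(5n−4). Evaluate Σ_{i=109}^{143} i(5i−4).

Σ i(5i−4) = 5Σi² − 4Σi over i = 109..143.
Σi = 10296 − 5886 = 4410 and Σi² = 984984 − 425754 = 559230.
5·559230 − 4·4410 = 2778510.

2778510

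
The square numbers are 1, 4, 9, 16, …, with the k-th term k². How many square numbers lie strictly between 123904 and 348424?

The n-th square number is n².
Smallest index with value > 123904: n = 353 (giving 124609).
Largest index with value < 348424: n = 590 (giving 348100).
Indices 353 through 590: 238 terms.

238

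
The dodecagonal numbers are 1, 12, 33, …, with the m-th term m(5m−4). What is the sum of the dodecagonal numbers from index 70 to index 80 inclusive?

306625

Σ i(5i−4) = 5Σi² − 4Σi over i = 70..80.
Σi = 3240 − 2415 = 825 and Σi² = 173880 − 111895 = 61985.
5·61985 − 4·825 = 306625.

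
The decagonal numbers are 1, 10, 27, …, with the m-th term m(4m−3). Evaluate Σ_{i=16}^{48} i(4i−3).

143968

Σ i(4i−3) = 4Σi² − 3Σi over i = 16..48.
Σi = 1176 − 120 = 1056 and Σi² = 38024 − 1240 = 36784.
4·36784 − 3·1056 = 143968.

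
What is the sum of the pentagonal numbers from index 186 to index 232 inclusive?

3087571

Σ i(3i−1)/2 = (3Σi² − Σi) / 2 over i = 186..232.
Σi = 27028 − 17205 = 9823 and Σi² = 4189340 − 2127685 = 2061655.
(3·2061655 − 1·9823) / 2 = 6175142/2 = 3087571.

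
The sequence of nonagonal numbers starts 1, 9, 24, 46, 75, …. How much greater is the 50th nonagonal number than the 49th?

Consecutive nonagonal numbers differ by 7n − 6: here 7·50 − 6 = 344.

344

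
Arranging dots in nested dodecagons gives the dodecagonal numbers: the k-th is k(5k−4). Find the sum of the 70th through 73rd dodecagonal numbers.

101126

Σ i(5i−4) = 5Σi² − 4Σi over i = 70..73.
Σi = 2701 − 2415 = 286 and Σi² = 132349 − 111895 = 20454.
5·20454 − 4·286 = 101126.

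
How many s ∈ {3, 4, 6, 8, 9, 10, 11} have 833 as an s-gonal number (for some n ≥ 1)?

2

s = 3: P(3, 40) = 820 and P(3, 41) = 861; 833 is not s-gonal.
s = 4: P(4, 28) = 784 and P(4, 29) = 841; 833 is not s-gonal.
s = 6: P(6, 20) = 780 and P(6, 21) = 861; 833 is not s-gonal.
s = 8: P(8, 17) = 833. ✓
s = 9: P(9, 15) = 750 and P(9, 16) = 856; 833 is not s-gonal.
s = 10: P(10, 14) = 742 and P(10, 15) = 855; 833 is not s-gonal.
s = 11: P(11, 14) = 833. ✓
Hits: s ∈ {8, 11} → 2.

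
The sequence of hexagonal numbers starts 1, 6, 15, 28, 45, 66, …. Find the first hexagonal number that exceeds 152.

153

Solve n(2n−1) > 152 for integer n.
The largest n with value ≤ 152 is 8 (since 120 ≤ 152 < 153), so the first above is n = 9, value 153.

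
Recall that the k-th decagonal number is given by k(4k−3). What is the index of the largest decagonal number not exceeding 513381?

Solve n(4n−3) ≤ 513381 for integer n.
n = 358 gives 511582 ≤ 513381, while n = 359 gives 514447 > 513381; so the answer is index 358.

358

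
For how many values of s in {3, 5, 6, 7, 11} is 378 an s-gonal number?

2

s = 3: P(3, 27) = 378. ✓
s = 5: P(5, 16) = 376 and P(5, 17) = 425; 378 is not s-gonal.
s = 6: P(6, 14) = 378. ✓
s = 7: P(7, 12) = 342 and P(7, 13) = 403; 378 is not s-gonal.
s = 11: P(11, 9) = 333 and P(11, 10) = 415; 378 is not s-gonal.
Hits: s ∈ {3, 6} → 2.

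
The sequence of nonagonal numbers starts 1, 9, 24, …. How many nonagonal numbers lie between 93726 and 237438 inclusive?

97

The n-th nonagonal number is n(7n−5)/2.
Smallest index with value ≥ 93726: n = 164 (giving 93726).
Largest index with value ≤ 237438: n = 260 (giving 235950).
Indices 164 through 260: 97 terms.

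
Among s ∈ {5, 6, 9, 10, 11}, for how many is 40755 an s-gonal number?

s = 5: P(5, 165) = 40755. ✓
s = 6: P(6, 143) = 40755. ✓
s = 9: P(9, 108) = 40554 and P(9, 109) = 41311; 40755 is not s-gonal.
s = 10: P(10, 101) = 40501 and P(10, 102) = 41310; 40755 is not s-gonal.
s = 11: P(11, 95) = 40280 and P(11, 96) = 41136; 40755 is not s-gonal.
Hits: s ∈ {5, 6} → 2.

2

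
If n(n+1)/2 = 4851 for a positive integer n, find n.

98

Set n(n+1)/2 = 4851, giving n² + n − 9702 = 0.
So n = (-1 + 197) / 2 = 196/2 = 98.
Check: 98·99/2 = 4851. ✓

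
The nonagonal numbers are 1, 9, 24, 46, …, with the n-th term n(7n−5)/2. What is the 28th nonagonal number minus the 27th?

190

Consecutive nonagonal numbers differ by 7n − 6: here 7·28 − 6 = 190.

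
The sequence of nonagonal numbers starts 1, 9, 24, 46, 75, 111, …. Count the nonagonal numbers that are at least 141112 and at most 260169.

72

The n-th nonagonal number is n(7n−5)/2.
Smallest index with value ≥ 141112: n = 202 (giving 142309).
Largest index with value ≤ 260169: n = 273 (giving 260169).
Indices 202 through 273: 72 terms.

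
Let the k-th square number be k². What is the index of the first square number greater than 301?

18

Solve n² > 301 for integer n.
The largest n with value ≤ 301 is 17 (since 289 ≤ 301 < 324), so the first above is n = 18, value 324.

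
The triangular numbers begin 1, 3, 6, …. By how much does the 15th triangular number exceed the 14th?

15

Consecutive triangular numbers differ by n: T_{15} − T_{14} = 15.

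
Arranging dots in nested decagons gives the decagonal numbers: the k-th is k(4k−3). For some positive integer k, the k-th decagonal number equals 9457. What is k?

49

Set n(4n−3) = 9457, giving 4n² − 3n − 9457 = 0.
The discriminant is 9 + 16·9457 = 151321, and √151321 = 389.
So n = (3 + 389) / 8 = 392/8 = 49.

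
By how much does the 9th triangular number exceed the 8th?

Consecutive triangular numbers differ by n: T_{9} − T_{8} = 9.

9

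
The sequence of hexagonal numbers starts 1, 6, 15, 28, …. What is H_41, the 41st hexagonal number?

3321

The 41st hexagonal number is n(2n−1) with n = 41.
41·(2·41 − 1) = 41·81 = 3321.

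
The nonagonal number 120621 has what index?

Set n(7n−5)/2 = 120621, giving 7n² − 5n − 241242 = 0.
So n = (5 + 2599) / 14 = 2604/14 = 186.

186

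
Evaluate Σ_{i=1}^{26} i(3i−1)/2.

9126

Σ i(3i−1)/2 = (3Σi² − Σi) / 2 over i = 1..26.
Σi = 351 and Σi² = 6201.
(3·6201 − 1·351) / 2 = 18252/2 = 9126.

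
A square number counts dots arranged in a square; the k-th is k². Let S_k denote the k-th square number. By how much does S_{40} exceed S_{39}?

n² − (n−1)² = 2n − 1, so 40² − 39² = 2·40 − 1 = 79.

79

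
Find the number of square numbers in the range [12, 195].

The n-th square number is n².
Smallest index with value ≥ 12: n = 4 (giving 16).
Largest index with value ≤ 195: n = 13 (giving 169).
Indices 4 through 13: 10 terms.

10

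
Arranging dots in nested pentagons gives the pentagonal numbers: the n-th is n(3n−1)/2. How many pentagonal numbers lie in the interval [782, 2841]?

The n-th pentagonal number is n(3n−1)/2.
Smallest index with value ≥ 782: n = 23 (giving 782).
Largest index with value ≤ 2841: n = 43 (giving 2752).
Indices 23 through 43: 21 terms.

21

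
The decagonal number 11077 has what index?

53

Set n(4n−3) = 11077, giving 4n² − 3n − 11077 = 0.
The discriminant is 9 + 16·11077 = 177241, and √177241 = 421.
So n = (3 + 421) / 8 = 424/8 = 53.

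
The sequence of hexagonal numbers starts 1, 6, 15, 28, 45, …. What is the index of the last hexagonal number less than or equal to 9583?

Solve n(2n−1) ≤ 9583 for integer n.
n = 69 gives 9453 ≤ 9583, while n = 70 gives 9730 > 9583; so the answer is index 69.

69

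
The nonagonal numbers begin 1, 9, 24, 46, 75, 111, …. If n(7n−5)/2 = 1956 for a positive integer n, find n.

Set n(7n−5)/2 = 1956, giving 7n² − 5n − 3912 = 0.
The discriminant is 25 + 56·1956 = 109561, and √109561 = 331.
So n = (5 + 331) / 14 = 336/14 = 24.

24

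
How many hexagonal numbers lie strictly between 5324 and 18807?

46

The n-th hexagonal number is n(2n−1).
Smallest index with value > 5324: n = 52 (giving 5356).
Largest index with value < 18807: n = 97 (giving 18721).
Indices 52 through 97: 46 terms.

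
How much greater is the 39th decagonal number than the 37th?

39·(4·39 − 3) = 5967 and 37·(4·37 − 3) = 5365.
Difference: 5967 − 5365 = 602.

602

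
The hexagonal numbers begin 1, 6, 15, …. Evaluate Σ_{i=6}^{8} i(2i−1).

277

Σ i(2i−1) = 2Σi² − Σi over i = 6..8.
Σi = 36 − 15 = 21 and Σi² = 204 − 55 = 149.
2·149 − 1·21 = 277.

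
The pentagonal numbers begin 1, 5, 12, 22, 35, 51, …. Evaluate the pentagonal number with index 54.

4347

The 54th pentagonal number is n(3n−1)/2 with n = 54.
54·(3·54 − 1)/2 = 54·161/2 = 4347.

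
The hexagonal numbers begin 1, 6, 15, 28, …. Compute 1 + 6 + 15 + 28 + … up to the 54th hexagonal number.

106425

Σ i(2i−1) = 2Σi² − Σi over i = 1..54.
Σi = 1485 and Σi² = 53955.
2·53955 − 1·1485 = 106425.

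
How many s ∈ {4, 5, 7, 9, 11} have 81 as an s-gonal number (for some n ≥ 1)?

s = 4: P(4, 9) = 81. ✓
s = 5: P(5, 7) = 70 and P(5, 8) = 92; 81 is not s-gonal.
s = 7: P(7, 6) = 81. ✓
s = 9: P(9, 5) = 75 and P(9, 6) = 111; 81 is not s-gonal.
s = 11: P(11, 4) = 58 and P(11, 5) = 95; 81 is not s-gonal.
Hits: s ∈ {4, 7} → 2.

2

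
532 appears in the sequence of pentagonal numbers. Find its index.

Set n(3n−1)/2 = 532, giving 3n² − n − 1064 = 0.
The discriminant is 1 + 24·532 = 12769, and √12769 = 113.
So n = (1 + 113) / 6 = 114/6 = 19.
Check: 19·(3·19 − 1)/2 = 532. ✓

19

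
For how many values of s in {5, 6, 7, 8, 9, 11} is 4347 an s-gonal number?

2

s = 5: P(5, 54) = 4347. ✓
s = 6: P(6, 46) = 4186 and P(6, 47) = 4371; 4347 is not s-gonal.
s = 7: P(7, 42) = 4347. ✓
s = 8: P(8, 38) = 4256 and P(8, 39) = 4485; 4347 is not s-gonal.
s = 9: P(9, 35) = 4200 and P(9, 36) = 4446; 4347 is not s-gonal.
s = 11: P(11, 31) = 4216 and P(11, 32) = 4496; 4347 is not s-gonal.
Hits: s ∈ {5, 7} → 2.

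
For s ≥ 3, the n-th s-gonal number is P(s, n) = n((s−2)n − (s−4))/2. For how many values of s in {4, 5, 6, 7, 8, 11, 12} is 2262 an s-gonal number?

s = 4: P(4, 47) = 2209 and P(4, 48) = 2304; 2262 is not s-gonal.
s = 5: P(5, 39) = 2262. ✓
s = 6: P(6, 33) = 2145 and P(6, 34) = 2278; 2262 is not s-gonal.
s = 7: P(7, 30) = 2205 and P(7, 31) = 2356; 2262 is not s-gonal.
s = 8: P(8, 27) = 2133 and P(8, 28) = 2296; 2262 is not s-gonal.
s = 11: P(11, 22) = 2101 and P(11, 23) = 2300; 2262 is not s-gonal.
s = 12: P(12, 21) = 2121 and P(12, 22) = 2332; 2262 is not s-gonal.
Hits: s ∈ {5} → 1.

1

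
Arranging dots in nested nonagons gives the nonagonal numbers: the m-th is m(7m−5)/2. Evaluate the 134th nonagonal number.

The 134th nonagonal number is n(7n−5)/2 with n = 134.
134·(7·134 − 5)/2 = 134·933/2 = 62511.

62511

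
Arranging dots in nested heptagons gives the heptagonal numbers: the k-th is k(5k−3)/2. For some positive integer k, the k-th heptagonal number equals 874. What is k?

19

Set n(5n−3)/2 = 874, giving 5n² − 3n − 1748 = 0.
The discriminant is 9 + 40·874 = 34969, and √34969 = 187.
So n = (3 + 187) / 10 = 190/10 = 19.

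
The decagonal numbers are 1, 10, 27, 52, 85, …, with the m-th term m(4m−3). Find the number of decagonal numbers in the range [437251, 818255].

The n-th decagonal number is n(4n−3).
Smallest index with value ≥ 437251: n = 331 (giving 437251).
Largest index with value ≤ 818255: n = 452 (giving 815860).
Indices 331 through 452: 122 terms.

122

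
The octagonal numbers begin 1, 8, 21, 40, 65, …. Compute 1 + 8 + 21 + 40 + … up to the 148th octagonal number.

3252670

Σ i(3i−2) = 3Σi² − 2Σi over i = 1..148.
Σi = 11026 and Σi² = 1091574.
3·1091574 − 2·11026 = 3252670.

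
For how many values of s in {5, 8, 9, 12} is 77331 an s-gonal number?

1

s = 5: P(5, 227) = 77180 and P(5, 228) = 77862; 77331 is not s-gonal.
s = 8: P(8, 160) = 76480 and P(8, 161) = 77441; 77331 is not s-gonal.
s = 9: P(9, 149) = 77331. ✓
s = 12: P(12, 124) = 76384 and P(12, 125) = 77625; 77331 is not s-gonal.
Hits: s ∈ {9} → 1.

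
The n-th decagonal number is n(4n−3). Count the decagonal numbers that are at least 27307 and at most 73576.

The n-th decagonal number is n(4n−3).
Smallest index with value ≥ 27307: n = 83 (giving 27307).
Largest index with value ≤ 73576: n = 136 (giving 73576).
Indices 83 through 136: 54 terms.

54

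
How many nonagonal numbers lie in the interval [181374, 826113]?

259

The n-th nonagonal number is n(7n−5)/2.
Smallest index with value ≥ 181374: n = 228 (giving 181374).
Largest index with value ≤ 826113: n = 486 (giving 825471).
Indices 228 through 486: 259 terms.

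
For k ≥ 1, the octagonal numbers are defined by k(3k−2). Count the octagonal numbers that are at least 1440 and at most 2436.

The n-th octagonal number is n(3n−2).
Smallest index with value ≥ 1440: n = 23 (giving 1541).
Largest index with value ≤ 2436: n = 28 (giving 2296).
Indices 23 through 28: 6 terms.

6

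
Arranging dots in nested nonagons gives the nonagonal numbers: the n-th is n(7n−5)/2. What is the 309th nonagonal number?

309·(7·309 − 5)/2 = 309·2158/2 = 309·1079 = 333411.

333411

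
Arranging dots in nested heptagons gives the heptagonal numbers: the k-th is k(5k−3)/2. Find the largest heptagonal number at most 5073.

Solve n(5n−3)/2 ≤ 5073 for integer n.
n = 45 gives 4995 ≤ 5073, while n = 46 gives 5221 > 5073; so the answer is 4995.

4995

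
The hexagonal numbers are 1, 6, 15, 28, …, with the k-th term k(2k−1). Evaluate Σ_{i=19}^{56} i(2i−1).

114589

Σ i(2i−1) = 2Σi² − Σi over i = 19..56.
Σi = 1596 − 171 = 1425 and Σi² = 60116 − 2109 = 58007.
2·58007 − 1·1425 = 114589.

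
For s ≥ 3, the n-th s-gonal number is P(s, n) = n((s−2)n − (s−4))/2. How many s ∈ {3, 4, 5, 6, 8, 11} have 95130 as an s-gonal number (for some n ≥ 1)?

s = 3: P(3, 435) = 94830 and P(3, 436) = 95266; 95130 is not s-gonal.
s = 4: P(4, 308) = 94864 and P(4, 309) = 95481; 95130 is not s-gonal.
s = 5: P(5, 252) = 95130. ✓
s = 6: P(6, 218) = 94830 and P(6, 219) = 95703; 95130 is not s-gonal.
s = 8: P(8, 178) = 94696 and P(8, 179) = 95765; 95130 is not s-gonal.
s = 11: P(11, 145) = 94105 and P(11, 146) = 95411; 95130 is not s-gonal.
Hits: s ∈ {5} → 1.

1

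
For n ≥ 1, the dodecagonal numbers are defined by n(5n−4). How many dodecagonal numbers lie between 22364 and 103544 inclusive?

The n-th dodecagonal number is n(5n−4).
Smallest index with value ≥ 22364: n = 68 (giving 22848).
Largest index with value ≤ 103544: n = 144 (giving 103104).
Indices 68 through 144: 77 terms.

77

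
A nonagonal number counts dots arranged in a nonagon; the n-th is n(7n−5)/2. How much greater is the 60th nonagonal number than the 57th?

1221

60·(7·60 − 5)/2 = 12450 and 57·(7·57 − 5)/2 = 11229.
Difference: 12450 − 11229 = 1221.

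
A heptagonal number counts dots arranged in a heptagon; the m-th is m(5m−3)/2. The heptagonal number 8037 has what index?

57

Set n(5n−3)/2 = 8037, giving 5n² − 3n − 16074 = 0.
So n = (3 + 567) / 10 = 570/10 = 57.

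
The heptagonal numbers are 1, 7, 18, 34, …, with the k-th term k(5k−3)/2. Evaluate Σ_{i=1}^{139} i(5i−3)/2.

Σ i(5i−3)/2 = (5Σi² − 3Σi) / 2 over i = 1..139.
Σi = 9730 and Σi² = 904890.
(5·904890 − 3·9730) / 2 = 4495260/2 = 2247630.

2247630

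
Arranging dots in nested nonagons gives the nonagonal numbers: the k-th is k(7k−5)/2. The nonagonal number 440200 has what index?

Set n(7n−5)/2 = 440200, giving 7n² − 5n − 880400 = 0.
So n = (5 + 4965) / 14 = 4970/14 = 355.
Check: 355·(7·355 − 5)/2 = 440200. ✓

355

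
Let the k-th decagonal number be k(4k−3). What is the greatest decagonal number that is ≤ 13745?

13282

Solve n(4n−3) ≤ 13745 for integer n.
n = 58 gives 13282 ≤ 13745, while n = 59 gives 13747 > 13745; so the answer is 13282.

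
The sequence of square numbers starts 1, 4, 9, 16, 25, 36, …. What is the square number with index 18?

The 18th square number is n² with n = 18.
18² = 324.

324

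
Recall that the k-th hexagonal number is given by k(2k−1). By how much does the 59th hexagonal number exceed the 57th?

462

59·(2·59 − 1) = 6903 and 57·(2·57 − 1) = 6441.
Difference: 6903 − 6441 = 462.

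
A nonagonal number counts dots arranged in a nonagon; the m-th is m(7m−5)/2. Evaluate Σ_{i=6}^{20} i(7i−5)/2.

9365

Σ i(7i−5)/2 = (7Σi² − 5Σi) / 2 over i = 6..20.
Σi = 210 − 15 = 195 and Σi² = 2870 − 55 = 2815.
(7·2815 − 5·195) / 2 = 18730/2 = 9365.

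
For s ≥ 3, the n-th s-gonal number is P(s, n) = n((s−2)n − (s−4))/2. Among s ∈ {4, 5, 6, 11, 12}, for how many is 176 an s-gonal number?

s = 4: P(4, 13) = 169 and P(4, 14) = 196; 176 is not s-gonal.
s = 5: P(5, 11) = 176. ✓
s = 6: P(6, 9) = 153 and P(6, 10) = 190; 176 is not s-gonal.
s = 11: P(11, 6) = 141 and P(11, 7) = 196; 176 is not s-gonal.
s = 12: P(12, 6) = 156 and P(12, 7) = 217; 176 is not s-gonal.
Hits: s ∈ {5} → 1.

1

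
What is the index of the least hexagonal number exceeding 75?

7

Solve n(2n−1) > 75 for integer n.
The largest n with value ≤ 75 is 6 (since 66 ≤ 75 < 91), so the first above is n = 7, value 91.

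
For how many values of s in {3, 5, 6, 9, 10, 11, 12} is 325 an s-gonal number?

s = 3: P(3, 25) = 325. ✓
s = 5: P(5, 14) = 287 and P(5, 15) = 330; 325 is not s-gonal.
s = 6: P(6, 13) = 325. ✓
s = 9: P(9, 10) = 325. ✓
s = 10: P(10, 9) = 297 and P(10, 10) = 370; 325 is not s-gonal.
s = 11: P(11, 8) = 260 and P(11, 9) = 333; 325 is not s-gonal.
s = 12: P(12, 8) = 288 and P(12, 9) = 369; 325 is not s-gonal.
Hits: s ∈ {3, 6, 9} → 3.

3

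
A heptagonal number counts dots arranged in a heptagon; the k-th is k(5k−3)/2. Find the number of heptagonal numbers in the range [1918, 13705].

47

The n-th heptagonal number is n(5n−3)/2.
Smallest index with value ≥ 1918: n = 28 (giving 1918).
Largest index with value ≤ 13705: n = 74 (giving 13579).
Indices 28 through 74: 47 terms.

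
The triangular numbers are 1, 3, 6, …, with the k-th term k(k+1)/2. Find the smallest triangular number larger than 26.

28

Solve n(n+1)/2 > 26 for integer n.
The largest n with value ≤ 26 is 6 (since 21 ≤ 26 < 28), so the first above is n = 7, value 28.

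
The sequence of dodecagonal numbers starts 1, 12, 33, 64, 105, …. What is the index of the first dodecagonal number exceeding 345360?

Solve n(5n−4) > 345360 for integer n.
The largest n with value ≤ 345360 is 263 (since 344793 ≤ 345360 < 347424), so the first above is n = 264, value 347424.

264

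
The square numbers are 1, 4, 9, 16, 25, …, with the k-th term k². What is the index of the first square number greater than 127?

12

Solve n² > 127 for integer n.
The largest n with value ≤ 127 is 11 (since 121 ≤ 127 < 144), so the first above is n = 12, value 144.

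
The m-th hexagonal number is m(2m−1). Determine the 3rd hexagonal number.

15

The 3rd hexagonal number is n(2n−1) with n = 3.
3·(2·3 − 1) = 3·5 = 15.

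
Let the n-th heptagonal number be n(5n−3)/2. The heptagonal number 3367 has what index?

Set n(5n−3)/2 = 3367, giving 5n² − 3n − 6734 = 0.
The discriminant is 9 + 40·3367 = 134689, and √134689 = 367.
So n = (3 + 367) / 10 = 370/10 = 37.
Check: 37·(5·37 − 3)/2 = 3367. ✓

37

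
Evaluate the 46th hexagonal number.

4186

The 46th hexagonal number is n(2n−1) with n = 46.
46·(2·46 − 1) = 46·91 = 4186.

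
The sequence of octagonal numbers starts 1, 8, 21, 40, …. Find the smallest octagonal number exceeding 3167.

3201

Solve n(3n−2) > 3167 for integer n.
The largest n with value ≤ 3167 is 32 (since 3008 ≤ 3167 < 3201), so the first above is n = 33, value 3201.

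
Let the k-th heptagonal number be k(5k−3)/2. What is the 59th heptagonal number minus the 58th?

Consecutive heptagonal numbers differ by 5n − 4: here 5·59 − 4 = 291.

291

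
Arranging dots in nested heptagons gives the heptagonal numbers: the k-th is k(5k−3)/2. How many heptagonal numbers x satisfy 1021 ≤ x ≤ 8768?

The n-th heptagonal number is n(5n−3)/2.
Smallest index with value ≥ 1021: n = 21 (giving 1071).
Largest index with value ≤ 8768: n = 59 (giving 8614).
Indices 21 through 59: 39 terms.

39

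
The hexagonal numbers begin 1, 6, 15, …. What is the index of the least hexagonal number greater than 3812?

44

Solve n(2n−1) > 3812 for integer n.
The largest n with value ≤ 3812 is 43 (since 3655 ≤ 3812 < 3828), so the first above is n = 44, value 3828.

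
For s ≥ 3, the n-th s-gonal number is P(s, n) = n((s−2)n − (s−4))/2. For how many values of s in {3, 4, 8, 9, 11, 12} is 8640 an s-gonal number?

1

s = 3: P(3, 130) = 8515 and P(3, 131) = 8646; 8640 is not s-gonal.
s = 4: P(4, 92) = 8464 and P(4, 93) = 8649; 8640 is not s-gonal.
s = 8: P(8, 54) = 8640. ✓
s = 9: P(9, 50) = 8625 and P(9, 51) = 8976; 8640 is not s-gonal.
s = 11: P(11, 44) = 8558 and P(11, 45) = 8955; 8640 is not s-gonal.
s = 12: P(12, 41) = 8241 and P(12, 42) = 8652; 8640 is not s-gonal.
Hits: s ∈ {8} → 1.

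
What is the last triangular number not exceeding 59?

55

Solve n(n+1)/2 ≤ 59 for integer n.
n = 10 gives 55 ≤ 59, while n = 11 gives 66 > 59; so the answer is 55.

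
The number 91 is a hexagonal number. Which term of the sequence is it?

Set n(2n−1) = 91, giving 2n² − n − 91 = 0.
So n = (1 + 27) / 4 = 28/4 = 7.
Check: 7·(2·7 − 1) = 91. ✓

7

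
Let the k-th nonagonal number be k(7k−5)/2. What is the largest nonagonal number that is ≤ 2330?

2301

Solve n(7n−5)/2 ≤ 2330 for integer n.
n = 26 gives 2301 ≤ 2330, while n = 27 gives 2484 > 2330; so the answer is 2301.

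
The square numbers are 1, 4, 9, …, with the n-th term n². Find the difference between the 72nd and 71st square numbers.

143

n² − (n−1)² = 2n − 1, so 72² − 71² = 2·72 − 1 = 143.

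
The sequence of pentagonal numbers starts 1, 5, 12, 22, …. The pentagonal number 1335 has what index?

Set n(3n−1)/2 = 1335, giving 3n² − n − 2670 = 0.
The discriminant is 1 + 24·1335 = 32041, and √32041 = 179.
So n = (1 + 179) / 6 = 180/6 = 30.

30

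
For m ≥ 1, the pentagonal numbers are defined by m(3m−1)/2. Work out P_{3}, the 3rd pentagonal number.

3·(3·3 − 1)/2 = 3·8/2 = 3·4 = 12.

12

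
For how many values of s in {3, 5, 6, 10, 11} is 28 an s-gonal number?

2

s = 3: P(3, 7) = 28. ✓
s = 5: P(5, 4) = 22 and P(5, 5) = 35; 28 is not s-gonal.
s = 6: P(6, 4) = 28. ✓
s = 10: P(10, 3) = 27 and P(10, 4) = 52; 28 is not s-gonal.
s = 11: P(11, 2) = 11 and P(11, 3) = 30; 28 is not s-gonal.
Hits: s ∈ {3, 6} → 2.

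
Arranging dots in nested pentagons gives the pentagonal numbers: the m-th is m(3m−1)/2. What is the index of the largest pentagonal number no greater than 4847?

57

Solve n(3n−1)/2 ≤ 4847 for integer n.
n = 57 gives 4845 ≤ 4847, while n = 58 gives 5017 > 4847; so the answer is index 57.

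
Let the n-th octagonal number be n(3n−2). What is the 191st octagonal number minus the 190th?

1141

Consecutive octagonal numbers differ by 6n − 5: here 6·191 − 5 = 1141.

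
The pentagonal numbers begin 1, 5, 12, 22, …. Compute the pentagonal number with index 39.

39·(3·39 − 1)/2 = 39·116/2 = 39·58 = 2262.

2262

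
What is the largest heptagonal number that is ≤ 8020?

Solve n(5n−3)/2 ≤ 8020 for integer n.
n = 56 gives 7756 ≤ 8020, while n = 57 gives 8037 > 8020; so the answer is 7756.

7756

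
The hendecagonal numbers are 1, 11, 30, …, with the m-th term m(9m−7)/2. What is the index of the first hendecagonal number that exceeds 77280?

132

Solve n(9n−7)/2 > 77280 for integer n.
The largest n with value ≤ 77280 is 131 (since 76766 ≤ 77280 < 77946), so the first above is n = 132, value 77946.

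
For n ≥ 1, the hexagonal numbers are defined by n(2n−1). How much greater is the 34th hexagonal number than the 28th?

34·(2·34 − 1) = 2278 and 28·(2·28 − 1) = 1540.
Difference: 2278 − 1540 = 738.

738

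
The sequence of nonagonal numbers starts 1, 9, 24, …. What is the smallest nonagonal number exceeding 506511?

Solve n(7n−5)/2 > 506511 for integer n.
The largest n with value ≤ 506511 is 380 (since 504450 ≤ 506511 < 507111), so the first above is n = 381, value 507111.

507111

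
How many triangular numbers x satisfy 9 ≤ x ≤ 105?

11

The n-th triangular number is n(n+1)/2.
Smallest index with value ≥ 9: n = 4 (giving 10).
Largest index with value ≤ 105: n = 14 (giving 105).
Indices 4 through 14: 11 terms.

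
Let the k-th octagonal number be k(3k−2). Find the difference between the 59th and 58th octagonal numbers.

Consecutive octagonal numbers differ by 6n − 5: here 6·59 − 5 = 349.

349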